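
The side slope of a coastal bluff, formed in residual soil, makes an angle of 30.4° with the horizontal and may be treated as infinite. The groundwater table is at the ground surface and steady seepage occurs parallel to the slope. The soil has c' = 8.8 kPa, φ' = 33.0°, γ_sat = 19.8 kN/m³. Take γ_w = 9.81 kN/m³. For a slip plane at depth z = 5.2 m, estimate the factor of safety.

FS = 0.75

With seepage parallel to the slope and the water table at the surface, the effective normal stress on the slip plane uses the buoyant unit weight γ' = γ_sat − γ_w while the driving shear stress uses γ_sat:
FS = [c' + γ' z cos²β tanφ'] / [γ_sat z sinβ cosβ]
γ' = 19.8 − 9.81 = 9.99 kN/m³
Numerator = 8.8 + 9.99·5.2·cos²30.4°·tan33.0° = 8.8 + 9.99·5.2·0.7439·0.6494 = 33.897 kPa
Denominator = 19.8·5.2·sin30.4°·cos30.4° = 19.8·5.2·0.5060·0.8625 = 44.938 kPa
FS = 33.897 / 44.938 = 0.754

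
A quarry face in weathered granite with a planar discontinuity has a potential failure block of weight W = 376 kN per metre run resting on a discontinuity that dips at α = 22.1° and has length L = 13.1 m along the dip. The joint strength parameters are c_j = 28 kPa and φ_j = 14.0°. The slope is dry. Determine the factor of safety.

Resolving the block weight along and normal to the plane and applying the Mohr–Coulomb strength on the joint:
N' = W cosα = 376·cos22.1° = 348.4 kN/m
Driving force T = W sinα = 376·sin22.1° = 141.5 kN/m
Resisting force R = c_j·L + N'·tanφ_j = 28·13.1 + 348.4·tan14.0° = 366.8 + 86.9 = 453.7 kN/m
FS = R / T = 453.7 / 141.5 = 3.207

FS = 3.21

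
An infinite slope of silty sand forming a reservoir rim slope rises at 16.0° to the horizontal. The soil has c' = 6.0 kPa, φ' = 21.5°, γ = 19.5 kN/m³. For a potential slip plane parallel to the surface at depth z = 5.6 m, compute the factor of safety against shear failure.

For an infinite slope with a slip plane parallel to the surface (no pore pressure): FS = [c' + γz cos²β tanφ'] / [γz sinβ cosβ].
γz = 19.5·5.6 = 109.20 kN/m²
Numerator = 6.0 + 109.20·cos²16.0°·tan21.5° = 6.0 + 109.20·0.9240·0.3939 = 45.747 kPa
Denominator = 109.20·sin16.0°·cos16.0° = 109.20·0.2756·0.9613 = 28.934 kPa
FS = 45.747 / 28.934 = 1.581

FS = 1.58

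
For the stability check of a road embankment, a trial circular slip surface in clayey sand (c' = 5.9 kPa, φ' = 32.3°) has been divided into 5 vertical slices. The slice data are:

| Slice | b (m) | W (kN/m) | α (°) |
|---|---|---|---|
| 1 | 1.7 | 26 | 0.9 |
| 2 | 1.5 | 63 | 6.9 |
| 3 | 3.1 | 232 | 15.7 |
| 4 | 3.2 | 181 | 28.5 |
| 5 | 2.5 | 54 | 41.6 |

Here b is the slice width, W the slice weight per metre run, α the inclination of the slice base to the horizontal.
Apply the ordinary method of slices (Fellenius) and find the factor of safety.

Ordinary method of slices: FS = Σ[c'·Δl_i + (W_i cosα_i)·tanφ'] / Σ W_i sinα_i, with Δl_i = b_i / cosα_i.
Slice 1: Δl = 1.7/cos0.9° = 1.700 m; N'_1 = 26·cos0.9° = 26.0; c'Δl = 10.03; W sinα = 0.4
Slice 2: Δl = 1.5/cos6.9° = 1.511 m; N'_2 = 63·cos6.9° = 62.5; c'Δl = 8.91; W sinα = 7.6
Slice 3: Δl = 3.1/cos15.7° = 3.220 m; N'_3 = 232·cos15.7° = 223.3; c'Δl = 19.00; W sinα = 62.8
Slice 4: Δl = 3.2/cos28.5° = 3.641 m; N'_4 = 181·cos28.5° = 159.1; c'Δl = 21.48; W sinα = 86.4
Slice 5: Δl = 2.5/cos41.6° = 3.343 m; N'_5 = 54·cos41.6° = 40.4; c'Δl = 19.72; W sinα = 35.9
Σc'Δl = 79.2 kN/m; ΣN' = 511.3 kN/m; ΣW sinα = 193.0 kN/m
Resisting = 79.2 + 511.3·tan32.3° = 79.2 + 323.3 = 402.4 kN/m
FS = 402.4 / 193.0 = 2.085

FS = 2.09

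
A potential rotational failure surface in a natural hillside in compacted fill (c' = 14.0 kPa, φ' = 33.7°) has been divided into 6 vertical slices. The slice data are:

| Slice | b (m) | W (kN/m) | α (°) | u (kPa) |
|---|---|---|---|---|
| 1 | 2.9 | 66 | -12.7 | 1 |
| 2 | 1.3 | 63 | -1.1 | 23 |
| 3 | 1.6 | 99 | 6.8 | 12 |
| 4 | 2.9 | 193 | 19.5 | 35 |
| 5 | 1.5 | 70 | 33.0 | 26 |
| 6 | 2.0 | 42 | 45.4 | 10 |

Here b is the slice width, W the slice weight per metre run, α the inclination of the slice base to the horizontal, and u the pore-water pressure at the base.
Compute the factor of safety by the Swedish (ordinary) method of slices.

FS = 2.84

Ordinary method of slices: FS = Σ[c'·Δl_i + (W_i cosα_i − u_i·Δl_i)·tanφ'] / Σ W_i sinα_i, with Δl_i = b_i / cosα_i.
Slice 1: Δl = 2.9/cos(-12.7°) = 2.973 m; N'_1 = 66·cos(-12.7°) − 1·2.973 = 61.4; c'Δl = 41.62; W sinα = -14.5
Slice 2: Δl = 1.3/cos(-1.1°) = 1.300 m; N'_2 = 63·cos(-1.1°) − 23·1.300 = 33.1; c'Δl = 18.20; W sinα = -1.2
Slice 3: Δl = 1.6/cos6.8° = 1.611 m; N'_3 = 99·cos6.8° − 12·1.611 = 79.0; c'Δl = 22.56; W sinα = 11.7
Slice 4: Δl = 2.9/cos19.5° = 3.076 m; N'_4 = 193·cos19.5° − 35·3.076 = 74.3; c'Δl = 43.07; W sinα = 64.4
Slice 5: Δl = 1.5/cos33.0° = 1.789 m; N'_5 = 70·cos33.0° − 26·1.789 = 12.2; c'Δl = 25.04; W sinα = 38.1
Slice 6: Δl = 2.0/cos45.4° = 2.848 m; N'_6 = 42·cos45.4° − 10·2.848 = 1.0; c'Δl = 39.88; W sinα = 29.9
Σc'Δl = 190.4 kN/m; ΣN' = 260.9 kN/m; ΣW sinα = 128.5 kN/m
Resisting = 190.4 + 260.9·tan33.7° = 190.4 + 174.0 = 364.4 kN/m
FS = 364.4 / 128.5 = 2.837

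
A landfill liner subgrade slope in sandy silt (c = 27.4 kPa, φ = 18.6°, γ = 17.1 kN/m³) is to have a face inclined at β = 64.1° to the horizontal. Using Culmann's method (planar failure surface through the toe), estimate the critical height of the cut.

H_c = 18.27 m

Culmann's analysis gives the critical failure plane at α_cr = (β + φ)/2 = (64.1 + 18.6)/2 = 41.3°, and the critical height
H_c = (4c/γ) · sinβ cosφ / [1 − cos(β − φ)]
    = (4·27.4/17.1) · sin64.1°·cos18.6° / [1 − cos(45.5°)]
    = 6.409 · 0.8996·0.9478 / [1 − 0.7009]
    = 6.409 · 0.8526 / 0.2991
    = 18.27 m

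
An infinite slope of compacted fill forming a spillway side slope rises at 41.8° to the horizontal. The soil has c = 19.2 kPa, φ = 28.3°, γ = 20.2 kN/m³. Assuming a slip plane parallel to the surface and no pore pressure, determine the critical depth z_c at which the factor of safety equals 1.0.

z_c = 4.81 m

Setting FS = 1.00 in FS = [c + γz cos²β tanφ] / [γz sinβ cosβ] and solving for z:
z = c / [γ cosβ (FS·sinβ − cosβ·tanφ)]
  = 19.2 / [20.2·cos41.8°·(1.00·sin41.8° − cos41.8°·tan28.3°)]
  = 19.2 / [20.2·0.7455·(1.00·0.6665 − 0.7455·0.5384)]
  = 19.2 / 3.9926 = 4.809 m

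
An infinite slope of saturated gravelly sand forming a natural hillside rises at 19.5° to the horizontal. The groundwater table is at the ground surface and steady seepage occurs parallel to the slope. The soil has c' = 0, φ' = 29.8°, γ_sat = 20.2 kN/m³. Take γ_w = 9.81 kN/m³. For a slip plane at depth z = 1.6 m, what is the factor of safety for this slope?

With seepage parallel to the slope and the water table at the surface, the effective normal stress on the slip plane uses the buoyant unit weight γ' = γ_sat − γ_w while the driving shear stress uses γ_sat:
FS = [c' + γ' z cos²β tanφ'] / [γ_sat z sinβ cosβ]
(For c' = 0 this reduces to FS = (γ'/γ_sat)·tanφ'/tanβ.)
γ' = 20.2 − 9.81 = 10.39 kN/m³
Numerator = 0.0 + 10.39·1.6·cos²19.5°·tan29.8° = 0.0 + 10.39·1.6·0.8886·0.5727 = 8.460 kPa
Denominator = 20.2·1.6·sin19.5°·cos19.5° = 20.2·1.6·0.3338·0.9426 = 10.170 kPa
FS = 8.460 / 10.170 = 0.832

FS = 0.83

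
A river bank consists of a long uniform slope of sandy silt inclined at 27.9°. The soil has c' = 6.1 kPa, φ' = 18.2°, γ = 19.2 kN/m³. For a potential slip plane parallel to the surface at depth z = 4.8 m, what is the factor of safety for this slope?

FS = 0.78

For an infinite slope with a slip plane parallel to the surface (no pore pressure): FS = [c' + γz cos²β tanφ'] / [γz sinβ cosβ].
γz = 19.2·4.8 = 92.16 kN/m²
Numerator = 6.1 + 92.16·cos²27.9°·tan18.2° = 6.1 + 92.16·0.7810·0.3288 = 29.766 kPa
Denominator = 92.16·sin27.9°·cos27.9° = 92.16·0.4679·0.8838 = 38.112 kPa
FS = 29.766 / 38.112 = 0.781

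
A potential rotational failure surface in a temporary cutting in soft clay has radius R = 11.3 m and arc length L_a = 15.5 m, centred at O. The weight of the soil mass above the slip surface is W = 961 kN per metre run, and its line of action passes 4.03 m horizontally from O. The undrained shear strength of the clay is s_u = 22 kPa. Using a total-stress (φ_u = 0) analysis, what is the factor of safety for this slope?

Taking moments about the centre O, the resisting moment is provided by the undrained shear strength acting along the arc:
M_R = s_u·L_a·R = 22·15.50·11.3 = 3853.3 kN·m/m
M_D = W·d = 961·4.03 = 3872.8 kN·m/m
FS = M_R / M_D = 3853.3 / 3872.8 = 0.995

FS = 0.99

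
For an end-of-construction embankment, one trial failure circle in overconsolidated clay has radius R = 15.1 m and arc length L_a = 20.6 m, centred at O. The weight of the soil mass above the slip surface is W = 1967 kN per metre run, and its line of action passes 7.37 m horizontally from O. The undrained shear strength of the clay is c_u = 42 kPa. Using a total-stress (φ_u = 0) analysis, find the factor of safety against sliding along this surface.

FS = 0.90

Taking moments about the centre O, the resisting moment is provided by the undrained shear strength acting along the arc:
M_R = c_u·L_a·R = 42·20.60·15.1 = 13064.5 kN·m/m
M_D = W·d = 1967·7.37 = 14496.8 kN·m/m
FS = M_R / M_D = 13064.5 / 14496.8 = 0.901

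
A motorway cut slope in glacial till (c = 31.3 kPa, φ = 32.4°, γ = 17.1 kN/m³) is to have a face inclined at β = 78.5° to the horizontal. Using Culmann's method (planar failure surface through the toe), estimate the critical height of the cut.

H_c = 19.76 m

Culmann's analysis gives the critical failure plane at α_cr = (β + φ)/2 = (78.5 + 32.4)/2 = 55.5°, and the critical height
H_c = (4c/γ) · sinβ cosφ / [1 − cos(β − φ)]
    = (4·31.3/17.1) · sin78.5°·cos32.4° / [1 − cos(46.1°)]
    = 7.322 · 0.9799·0.8443 / [1 − 0.6934]
    = 7.322 · 0.8274 / 0.3066
    = 19.76 m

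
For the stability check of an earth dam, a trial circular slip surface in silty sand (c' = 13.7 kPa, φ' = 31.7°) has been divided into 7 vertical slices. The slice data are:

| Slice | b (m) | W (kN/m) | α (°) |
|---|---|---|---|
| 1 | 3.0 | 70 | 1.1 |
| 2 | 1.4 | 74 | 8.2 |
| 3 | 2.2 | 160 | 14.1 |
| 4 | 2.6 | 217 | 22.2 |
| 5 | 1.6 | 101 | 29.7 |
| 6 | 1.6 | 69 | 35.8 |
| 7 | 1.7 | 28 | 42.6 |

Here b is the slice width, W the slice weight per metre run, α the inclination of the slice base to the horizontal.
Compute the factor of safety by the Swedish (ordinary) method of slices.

FS = 2.58

Ordinary method of slices: FS = Σ[c'·Δl_i + (W_i cosα_i)·tanφ'] / Σ W_i sinα_i, with Δl_i = b_i / cosα_i.
Slice 1: Δl = 3.0/cos1.1° = 3.001 m; N'_1 = 70·cos1.1° = 70.0; c'Δl = 41.11; W sinα = 1.3
Slice 2: Δl = 1.4/cos8.2° = 1.414 m; N'_2 = 74·cos8.2° = 73.2; c'Δl = 19.38; W sinα = 10.6
Slice 3: Δl = 2.2/cos14.1° = 2.268 m; N'_3 = 160·cos14.1° = 155.2; c'Δl = 31.08; W sinα = 39.0
Slice 4: Δl = 2.6/cos22.2° = 2.808 m; N'_4 = 217·cos22.2° = 200.9; c'Δl = 38.47; W sinα = 82.0
Slice 5: Δl = 1.6/cos29.7° = 1.842 m; N'_5 = 101·cos29.7° = 87.7; c'Δl = 25.24; W sinα = 50.0
Slice 6: Δl = 1.6/cos35.8° = 1.973 m; N'_6 = 69·cos35.8° = 56.0; c'Δl = 27.03; W sinα = 40.4
Slice 7: Δl = 1.7/cos42.6° = 2.309 m; N'_7 = 28·cos42.6° = 20.6; c'Δl = 31.64; W sinα = 19.0
Σc'Δl = 213.9 kN/m; ΣN' = 663.6 kN/m; ΣW sinα = 242.2 kN/m
Resisting = 213.9 + 663.6·tan31.7° = 213.9 + 409.9 = 623.8 kN/m
FS = 623.8 / 242.2 = 2.575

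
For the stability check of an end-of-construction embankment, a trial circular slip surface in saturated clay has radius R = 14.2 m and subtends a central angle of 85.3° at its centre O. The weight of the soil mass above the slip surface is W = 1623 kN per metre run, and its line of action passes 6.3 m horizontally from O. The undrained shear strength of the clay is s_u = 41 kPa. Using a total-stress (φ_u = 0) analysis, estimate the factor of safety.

FS = 1.20

Taking moments about the centre O, the resisting moment is provided by the undrained shear strength acting along the arc:
Arc length L_a = R·θ = 14.2·(85.3°·π/180) = 14.2·1.4888 = 21.14 m
M_R = s_u·L_a·R = 41·21.14·14.2 = 12308.0 kN·m/m
M_D = W·d = 1623·6.3 = 10224.9 kN·m/m
FS = M_R / M_D = 12308.0 / 10224.9 = 1.204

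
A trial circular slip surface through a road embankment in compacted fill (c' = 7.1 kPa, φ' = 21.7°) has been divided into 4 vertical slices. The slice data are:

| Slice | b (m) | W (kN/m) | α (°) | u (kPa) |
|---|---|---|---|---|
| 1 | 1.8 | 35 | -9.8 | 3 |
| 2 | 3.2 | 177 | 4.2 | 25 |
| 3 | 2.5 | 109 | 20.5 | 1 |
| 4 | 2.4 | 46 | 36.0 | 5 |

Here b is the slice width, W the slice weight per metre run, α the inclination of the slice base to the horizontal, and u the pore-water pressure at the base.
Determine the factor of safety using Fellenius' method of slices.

Ordinary method of slices: FS = Σ[c'·Δl_i + (W_i cosα_i − u_i·Δl_i)·tanφ'] / Σ W_i sinα_i, with Δl_i = b_i / cosα_i.
Slice 1: Δl = 1.8/cos(-9.8°) = 1.827 m; N'_1 = 35·cos(-9.8°) − 3·1.827 = 29.0; c'Δl = 12.97; W sinα = -6.0
Slice 2: Δl = 3.2/cos4.2° = 3.209 m; N'_2 = 177·cos4.2° − 25·3.209 = 96.3; c'Δl = 22.78; W sinα = 13.0
Slice 3: Δl = 2.5/cos20.5° = 2.669 m; N'_3 = 109·cos20.5° − 1·2.669 = 99.4; c'Δl = 18.95; W sinα = 38.2
Slice 4: Δl = 2.4/cos36.0° = 2.967 m; N'_4 = 46·cos36.0° − 5·2.967 = 22.4; c'Δl = 21.06; W sinα = 27.0
Σc'Δl = 75.8 kN/m; ΣN' = 247.1 kN/m; ΣW sinα = 72.2 kN/m
Resisting = 75.8 + 247.1·tan21.7° = 75.8 + 98.3 = 174.1 kN/m
FS = 174.1 / 72.2 = 2.411

FS = 2.41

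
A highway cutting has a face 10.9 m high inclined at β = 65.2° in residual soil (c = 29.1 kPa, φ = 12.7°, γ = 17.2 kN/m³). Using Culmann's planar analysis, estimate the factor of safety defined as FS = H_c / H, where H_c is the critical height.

FS = 1.41

H_c = (4c/γ) · sinβ cosφ / [1 − cos(β − φ)]
    = (4·29.1/17.2) · sin65.2°·cos12.7° / [1 − cos52.5°]
    = 6.767 · 0.8856 / 0.3912 = 15.32 m
FS = H_c / H = 15.32 / 10.9 = 1.405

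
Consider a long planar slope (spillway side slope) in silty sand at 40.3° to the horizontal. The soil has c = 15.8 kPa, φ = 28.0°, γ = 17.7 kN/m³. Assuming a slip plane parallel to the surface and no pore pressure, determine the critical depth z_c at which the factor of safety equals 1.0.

Setting FS = 1.00 in FS = [c + γz cos²β tanφ] / [γz sinβ cosβ] and solving for z:
z = c / [γ cosβ (FS·sinβ − cosβ·tanφ)]
  = 15.8 / [17.7·cos40.3°·(1.00·sin40.3° − cos40.3°·tan28.0°)]
  = 15.8 / [17.7·0.7627·(1.00·0.6468 − 0.7627·0.5317)]
  = 15.8 / 3.2570 = 4.851 m

z_c = 4.85 m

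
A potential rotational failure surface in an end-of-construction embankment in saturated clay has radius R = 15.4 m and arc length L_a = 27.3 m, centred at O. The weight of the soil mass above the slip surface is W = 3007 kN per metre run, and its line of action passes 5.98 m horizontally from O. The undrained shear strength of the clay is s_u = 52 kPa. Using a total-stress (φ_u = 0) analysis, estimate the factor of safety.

FS = 1.22

Taking moments about the centre O, the resisting moment is provided by the undrained shear strength acting along the arc:
M_R = s_u·L_a·R = 52·27.30·15.4 = 21861.8 kN·m/m
M_D = W·d = 3007·5.98 = 17981.9 kN·m/m
FS = M_R / M_D = 21861.8 / 17981.9 = 1.216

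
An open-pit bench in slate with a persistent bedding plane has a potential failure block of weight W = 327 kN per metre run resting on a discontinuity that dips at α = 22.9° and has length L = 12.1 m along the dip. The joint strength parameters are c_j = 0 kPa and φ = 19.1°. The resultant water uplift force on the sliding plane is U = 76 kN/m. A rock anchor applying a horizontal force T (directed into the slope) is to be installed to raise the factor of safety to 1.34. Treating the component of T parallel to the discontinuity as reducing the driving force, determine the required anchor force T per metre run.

Resolving forces along and normal to the sliding plane, with the horizontal anchor force T adding T·sinα to the effective normal force and T·cosα acting up the plane against the driving force:
FS = [c_jL + (W cosα − U + T sinα) tanφ] / [W sinα − T cosα]
Without the anchor: N' = 225.2 kN/m, driving T_d = 127.2 kN/m, resisting R = 0·12.1 + 225.2·tan19.1° = 78.0 kN/m, FS = 0.61.
Setting FS = 1.34 and solving for T:
1.34·(127.2 − T cos22.9°) = 78.0 + T sin22.9°·tan19.1°
T·(sin22.9°·tan19.1° + 1.34·cos22.9°) = 1.34·127.2 − 78.0
T·(0.3891·0.3463 + 1.34·0.9212) = 170.5 − 78.0 = 92.5
T·1.3691 = 92.5
T = 67.6 kN/m

T = 68 kN/m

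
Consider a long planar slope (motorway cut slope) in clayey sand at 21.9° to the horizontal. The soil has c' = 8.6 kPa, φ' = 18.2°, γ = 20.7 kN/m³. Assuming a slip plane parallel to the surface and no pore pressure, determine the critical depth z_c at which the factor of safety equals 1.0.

z_c = 6.59 m

Setting FS = 1.00 in FS = [c' + γz cos²β tanφ'] / [γz sinβ cosβ] and solving for z:
z = c' / [γ cosβ (FS·sinβ − cosβ·tanφ')]
  = 8.6 / [20.7·cos21.9°·(1.00·sin21.9° − cos21.9°·tan18.2°)]
  = 8.6 / [20.7·0.9278·(1.00·0.3730 − 0.9278·0.3288)]
  = 8.6 / 1.3047 = 6.592 m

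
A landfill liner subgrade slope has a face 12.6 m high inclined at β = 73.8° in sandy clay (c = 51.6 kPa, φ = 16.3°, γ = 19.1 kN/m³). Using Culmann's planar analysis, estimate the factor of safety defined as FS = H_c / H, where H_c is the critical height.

FS = 1.71

H_c = (4c/γ) · sinβ cosφ / [1 − cos(β − φ)]
    = (4·51.6/19.1) · sin73.8°·cos16.3° / [1 − cos57.5°]
    = 10.806 · 0.9217 / 0.4627 = 21.53 m
FS = H_c / H = 21.53 / 12.6 = 1.708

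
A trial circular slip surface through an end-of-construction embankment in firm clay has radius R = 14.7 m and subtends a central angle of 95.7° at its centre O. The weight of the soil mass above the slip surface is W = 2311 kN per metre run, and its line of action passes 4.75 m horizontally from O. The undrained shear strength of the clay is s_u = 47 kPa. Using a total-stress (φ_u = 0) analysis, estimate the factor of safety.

Taking moments about the centre O, the resisting moment is provided by the undrained shear strength acting along the arc:
Arc length L_a = R·θ = 14.7·(95.7°·π/180) = 14.7·1.6703 = 24.55 m
M_R = s_u·L_a·R = 47·24.55·14.7 = 16963.7 kN·m/m
M_D = W·d = 2311·4.75 = 10977.2 kN·m/m
FS = M_R / M_D = 16963.7 / 10977.2 = 1.545

FS = 1.55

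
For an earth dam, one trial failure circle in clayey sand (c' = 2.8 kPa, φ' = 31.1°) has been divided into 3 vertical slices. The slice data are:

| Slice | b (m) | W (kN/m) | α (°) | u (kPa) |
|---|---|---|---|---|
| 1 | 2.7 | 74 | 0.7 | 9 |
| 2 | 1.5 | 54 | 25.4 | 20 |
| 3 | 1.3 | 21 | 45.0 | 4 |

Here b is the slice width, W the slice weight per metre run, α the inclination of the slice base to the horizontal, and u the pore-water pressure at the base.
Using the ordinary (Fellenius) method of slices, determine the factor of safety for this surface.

FS = 1.57

Ordinary method of slices: FS = Σ[c'·Δl_i + (W_i cosα_i − u_i·Δl_i)·tanφ'] / Σ W_i sinα_i, with Δl_i = b_i / cosα_i.
Slice 1: Δl = 2.7/cos0.7° = 2.700 m; N'_1 = 74·cos0.7° − 9·2.700 = 49.7; c'Δl = 7.56; W sinα = 0.9
Slice 2: Δl = 1.5/cos25.4° = 1.661 m; N'_2 = 54·cos25.4° − 20·1.661 = 15.6; c'Δl = 4.65; W sinα = 23.2
Slice 3: Δl = 1.3/cos45.0° = 1.838 m; N'_3 = 21·cos45.0° − 4·1.838 = 7.5; c'Δl = 5.15; W sinα = 14.8
Σc'Δl = 17.4 kN/m; ΣN' = 72.8 kN/m; ΣW sinα = 38.9 kN/m
Resisting = 17.4 + 72.8·tan31.1° = 17.4 + 43.9 = 61.2 kN/m
FS = 61.2 / 38.9 = 1.574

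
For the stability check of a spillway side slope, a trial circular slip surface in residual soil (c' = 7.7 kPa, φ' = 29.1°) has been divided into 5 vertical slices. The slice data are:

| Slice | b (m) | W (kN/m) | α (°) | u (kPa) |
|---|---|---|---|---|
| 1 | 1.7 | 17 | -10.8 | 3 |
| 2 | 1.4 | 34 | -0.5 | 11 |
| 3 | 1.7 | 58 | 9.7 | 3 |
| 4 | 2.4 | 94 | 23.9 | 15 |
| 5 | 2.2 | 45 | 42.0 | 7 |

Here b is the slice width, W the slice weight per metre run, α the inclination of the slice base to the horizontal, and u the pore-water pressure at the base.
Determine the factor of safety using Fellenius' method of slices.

Ordinary method of slices: FS = Σ[c'·Δl_i + (W_i cosα_i − u_i·Δl_i)·tanφ'] / Σ W_i sinα_i, with Δl_i = b_i / cosα_i.
Slice 1: Δl = 1.7/cos(-10.8°) = 1.731 m; N'_1 = 17·cos(-10.8°) − 3·1.731 = 11.5; c'Δl = 13.33; W sinα = -3.2
Slice 2: Δl = 1.4/cos(-0.5°) = 1.400 m; N'_2 = 34·cos(-0.5°) − 11·1.400 = 18.6; c'Δl = 10.78; W sinα = -0.3
Slice 3: Δl = 1.7/cos9.7° = 1.725 m; N'_3 = 58·cos9.7° − 3·1.725 = 52.0; c'Δl = 13.28; W sinα = 9.8
Slice 4: Δl = 2.4/cos23.9° = 2.625 m; N'_4 = 94·cos23.9° − 15·2.625 = 46.6; c'Δl = 20.21; W sinα = 38.1
Slice 5: Δl = 2.2/cos42.0° = 2.960 m; N'_5 = 45·cos42.0° − 7·2.960 = 12.7; c'Δl = 22.80; W sinα = 30.1
Σc'Δl = 80.4 kN/m; ΣN' = 141.4 kN/m; ΣW sinα = 74.5 kN/m
Resisting = 80.4 + 141.4·tan29.1° = 80.4 + 78.7 = 159.1 kN/m
FS = 159.1 / 74.5 = 2.136

FS = 2.14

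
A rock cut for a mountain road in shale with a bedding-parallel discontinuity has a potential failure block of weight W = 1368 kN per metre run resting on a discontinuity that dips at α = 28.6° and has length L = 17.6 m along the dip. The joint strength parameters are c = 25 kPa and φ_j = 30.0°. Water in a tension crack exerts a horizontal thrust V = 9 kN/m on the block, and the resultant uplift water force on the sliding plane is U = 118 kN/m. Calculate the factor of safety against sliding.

Resolving the block weight along and normal to the plane and applying the Mohr–Coulomb strength on the joint:
N' = W cosα − U − V sinα = 1368·cos28.6° − 118 − 9·sin28.6° = 1078.8 kN/m
Driving force T = W sinα + V cosα = 1368·sin28.6° + 9·cos28.6° = 662.8 kN/m
Resisting force R = c·L + N'·tanφ_j = 25·17.6 + 1078.8·tan30.0° = 440.0 + 622.8 = 1062.8 kN/m
FS = R / T = 1062.8 / 662.8 = 1.604

FS = 1.60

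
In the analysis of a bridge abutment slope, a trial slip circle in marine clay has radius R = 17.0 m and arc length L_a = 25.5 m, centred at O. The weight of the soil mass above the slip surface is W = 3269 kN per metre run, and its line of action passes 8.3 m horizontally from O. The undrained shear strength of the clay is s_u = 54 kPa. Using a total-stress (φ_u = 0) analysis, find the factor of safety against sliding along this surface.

FS = 0.86

Taking moments about the centre O, the resisting moment is provided by the undrained shear strength acting along the arc:
M_R = s_u·L_a·R = 54·25.50·17.0 = 23409.0 kN·m/m
M_D = W·d = 3269·8.3 = 27132.7 kN·m/m
FS = M_R / M_D = 23409.0 / 27132.7 = 0.863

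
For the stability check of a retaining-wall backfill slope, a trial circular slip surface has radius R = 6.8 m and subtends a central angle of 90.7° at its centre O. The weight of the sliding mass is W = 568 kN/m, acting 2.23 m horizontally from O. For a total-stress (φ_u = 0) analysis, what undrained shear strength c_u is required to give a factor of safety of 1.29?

FS = c_u·L_a·R / (W·d), so c_u = FS·W·d / (L_a·R).
Arc length L_a = R·θ = 6.8·(90.7°·π/180) = 6.8·1.5830 = 10.76 m
c_u = 1.29·568·2.23 / (10.76·6.8) = 1634.0 / 73.20 = 22.32 kPa

c_u = 22.3 kPa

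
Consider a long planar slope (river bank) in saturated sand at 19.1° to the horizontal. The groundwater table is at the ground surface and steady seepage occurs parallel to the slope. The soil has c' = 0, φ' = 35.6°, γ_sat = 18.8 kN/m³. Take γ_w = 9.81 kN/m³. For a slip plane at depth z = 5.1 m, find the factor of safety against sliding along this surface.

With seepage parallel to the slope and the water table at the surface, the effective normal stress on the slip plane uses the buoyant unit weight γ' = γ_sat − γ_w while the driving shear stress uses γ_sat:
FS = [c' + γ' z cos²β tanφ'] / [γ_sat z sinβ cosβ]
(For c' = 0 this reduces to FS = (γ'/γ_sat)·tanφ'/tanβ.)
γ' = 18.8 − 9.81 = 8.99 kN/m³
Numerator = 0.0 + 8.99·5.1·cos²19.1°·tan35.6° = 0.0 + 8.99·5.1·0.8929·0.7159 = 29.310 kPa
Denominator = 18.8·5.1·sin19.1°·cos19.1° = 18.8·5.1·0.3272·0.9449 = 29.646 kPa
FS = 29.310 / 29.646 = 0.989

FS = 0.99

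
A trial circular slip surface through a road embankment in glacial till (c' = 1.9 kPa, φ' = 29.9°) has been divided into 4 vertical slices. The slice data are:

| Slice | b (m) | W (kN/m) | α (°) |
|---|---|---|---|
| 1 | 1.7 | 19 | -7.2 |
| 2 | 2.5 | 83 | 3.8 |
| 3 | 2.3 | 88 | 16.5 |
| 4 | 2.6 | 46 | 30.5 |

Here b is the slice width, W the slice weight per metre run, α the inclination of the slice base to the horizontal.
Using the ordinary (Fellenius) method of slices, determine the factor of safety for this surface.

Ordinary method of slices: FS = Σ[c'·Δl_i + (W_i cosα_i)·tanφ'] / Σ W_i sinα_i, with Δl_i = b_i / cosα_i.
Slice 1: Δl = 1.7/cos(-7.2°) = 1.714 m; N'_1 = 19·cos(-7.2°) = 18.9; c'Δl = 3.26; W sinα = -2.4
Slice 2: Δl = 2.5/cos3.8° = 2.506 m; N'_2 = 83·cos3.8° = 82.8; c'Δl = 4.76; W sinα = 5.5
Slice 3: Δl = 2.3/cos16.5° = 2.399 m; N'_3 = 88·cos16.5° = 84.4; c'Δl = 4.56; W sinα = 25.0
Slice 4: Δl = 2.6/cos30.5° = 3.018 m; N'_4 = 46·cos30.5° = 39.6; c'Δl = 5.73; W sinα = 23.3
Σc'Δl = 18.3 kN/m; ΣN' = 225.7 kN/m; ΣW sinα = 51.5 kN/m
Resisting = 18.3 + 225.7·tan29.9° = 18.3 + 129.8 = 148.1 kN/m
FS = 148.1 / 51.5 = 2.878

FS = 2.88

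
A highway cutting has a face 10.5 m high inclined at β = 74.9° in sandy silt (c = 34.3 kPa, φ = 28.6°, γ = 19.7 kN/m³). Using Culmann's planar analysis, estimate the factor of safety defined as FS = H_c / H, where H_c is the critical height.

H_c = (4c/γ) · sinβ cosφ / [1 − cos(β − φ)]
    = (4·34.3/19.7) · sin74.9°·cos28.6° / [1 − cos46.3°]
    = 6.964 · 0.8477 / 0.3091 = 19.10 m
FS = H_c / H = 19.10 / 10.5 = 1.819

FS = 1.82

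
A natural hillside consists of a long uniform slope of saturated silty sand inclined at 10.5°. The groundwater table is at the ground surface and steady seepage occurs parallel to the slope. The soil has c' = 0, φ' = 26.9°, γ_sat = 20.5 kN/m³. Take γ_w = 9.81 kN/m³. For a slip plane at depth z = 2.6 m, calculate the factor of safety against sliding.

With seepage parallel to the slope and the water table at the surface, the effective normal stress on the slip plane uses the buoyant unit weight γ' = γ_sat − γ_w while the driving shear stress uses γ_sat:
FS = [c' + γ' z cos²β tanφ'] / [γ_sat z sinβ cosβ]
(For c' = 0 this reduces to FS = (γ'/γ_sat)·tanφ'/tanβ.)
γ' = 20.5 − 9.81 = 10.69 kN/m³
Numerator = 0.0 + 10.69·2.6·cos²10.5°·tan26.9° = 0.0 + 10.69·2.6·0.9668·0.5073 = 13.632 kPa
Denominator = 20.5·2.6·sin10.5°·cos10.5° = 20.5·2.6·0.1822·0.9833 = 9.551 kPa
FS = 13.632 / 9.551 = 1.427

FS = 1.43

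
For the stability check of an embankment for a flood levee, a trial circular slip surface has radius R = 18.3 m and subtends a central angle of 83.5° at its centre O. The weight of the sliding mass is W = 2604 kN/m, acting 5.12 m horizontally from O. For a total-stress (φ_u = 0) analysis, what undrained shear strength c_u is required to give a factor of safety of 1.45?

c_u = 39.6 kPa

FS = c_u·L_a·R / (W·d), so c_u = FS·W·d / (L_a·R).
Arc length L_a = R·θ = 18.3·(83.5°·π/180) = 18.3·1.4573 = 26.67 m
c_u = 1.45·2604·5.12 / (26.67·18.3) = 19332.1 / 488.05 = 39.61 kPa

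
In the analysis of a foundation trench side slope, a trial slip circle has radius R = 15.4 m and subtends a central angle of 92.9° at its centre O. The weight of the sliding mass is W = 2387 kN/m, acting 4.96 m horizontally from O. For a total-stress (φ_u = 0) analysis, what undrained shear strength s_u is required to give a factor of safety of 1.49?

FS = s_u·L_a·R / (W·d), so s_u = FS·W·d / (L_a·R).
Arc length L_a = R·θ = 15.4·(92.9°·π/180) = 15.4·1.6214 = 24.97 m
s_u = 1.49·2387·4.96 / (24.97·15.4) = 17640.9 / 384.53 = 45.88 kPa

s_u = 45.9 kPa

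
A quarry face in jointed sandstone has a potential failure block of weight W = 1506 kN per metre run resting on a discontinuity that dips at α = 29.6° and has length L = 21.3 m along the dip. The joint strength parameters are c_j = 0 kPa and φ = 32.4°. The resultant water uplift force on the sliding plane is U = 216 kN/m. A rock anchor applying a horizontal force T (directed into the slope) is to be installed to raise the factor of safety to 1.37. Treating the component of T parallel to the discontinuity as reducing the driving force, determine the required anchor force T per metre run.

T = 216 kN/m

Resolving forces along and normal to the sliding plane, with the horizontal anchor force T adding T·sinα to the effective normal force and T·cosα acting up the plane against the driving force:
FS = [c_jL + (W cosα − U + T sinα) tanφ] / [W sinα − T cosα]
Without the anchor: N' = 1093.5 kN/m, driving T_d = 743.9 kN/m, resisting R = 0·21.3 + 1093.5·tan32.4° = 693.9 kN/m, FS = 0.93.
Setting FS = 1.37 and solving for T:
1.37·(743.9 − T cos29.6°) = 693.9 + T sin29.6°·tan32.4°
T·(sin29.6°·tan32.4° + 1.37·cos29.6°) = 1.37·743.9 − 693.9
T·(0.4939·0.6346 + 1.37·0.8695) = 1019.1 − 693.9 = 325.2
T·1.5047 = 325.2
T = 216.1 kN/m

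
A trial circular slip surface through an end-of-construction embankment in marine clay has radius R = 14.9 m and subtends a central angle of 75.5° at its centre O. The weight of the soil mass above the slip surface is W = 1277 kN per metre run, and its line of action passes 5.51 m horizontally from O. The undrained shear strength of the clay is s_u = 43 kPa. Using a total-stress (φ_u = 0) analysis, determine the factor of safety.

FS = 1.79

Taking moments about the centre O, the resisting moment is provided by the undrained shear strength acting along the arc:
Arc length L_a = R·θ = 14.9·(75.5°·π/180) = 14.9·1.3177 = 19.63 m
M_R = s_u·L_a·R = 43·19.63·14.9 = 12579.6 kN·m/m
M_D = W·d = 1277·5.51 = 7036.3 kN·m/m
FS = M_R / M_D = 12579.6 / 7036.3 = 1.788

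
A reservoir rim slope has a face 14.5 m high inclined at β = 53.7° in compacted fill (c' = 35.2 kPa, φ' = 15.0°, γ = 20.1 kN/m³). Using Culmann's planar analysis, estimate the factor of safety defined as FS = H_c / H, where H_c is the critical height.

H_c = (4c'/γ) · sinβ cosφ' / [1 − cos(β − φ')]
    = (4·35.2/20.1) · sin53.7°·cos15.0° / [1 − cos38.7°]
    = 7.005 · 0.7785 / 0.2196 = 24.84 m
FS = H_c / H = 24.84 / 14.5 = 1.713

FS = 1.71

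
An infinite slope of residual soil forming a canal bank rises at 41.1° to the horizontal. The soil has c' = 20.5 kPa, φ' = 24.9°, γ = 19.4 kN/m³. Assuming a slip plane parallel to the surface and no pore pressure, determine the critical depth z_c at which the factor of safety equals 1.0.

Setting FS = 1.00 in FS = [c' + γz cos²β tanφ'] / [γz sinβ cosβ] and solving for z:
z = c' / [γ cosβ (FS·sinβ − cosβ·tanφ')]
  = 20.5 / [19.4·cos41.1°·(1.00·sin41.1° − cos41.1°·tan24.9°)]
  = 20.5 / [19.4·0.7536·(1.00·0.6574 − 0.7536·0.4642)]
  = 20.5 / 4.4966 = 4.559 m

z_c = 4.56 m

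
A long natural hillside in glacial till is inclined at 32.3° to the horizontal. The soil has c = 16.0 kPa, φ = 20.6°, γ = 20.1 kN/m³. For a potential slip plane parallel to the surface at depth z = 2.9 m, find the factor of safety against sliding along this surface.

FS = 1.20

For an infinite slope with a slip plane parallel to the surface (no pore pressure): FS = [c + γz cos²β tanφ] / [γz sinβ cosβ].
γz = 20.1·2.9 = 58.29 kN/m²
Numerator = 16.0 + 58.29·cos²32.3°·tan20.6° = 16.0 + 58.29·0.7145·0.3759 = 31.654 kPa
Denominator = 58.29·sin32.3°·cos32.3° = 58.29·0.5344·0.8453 = 26.328 kPa
FS = 31.654 / 26.328 = 1.202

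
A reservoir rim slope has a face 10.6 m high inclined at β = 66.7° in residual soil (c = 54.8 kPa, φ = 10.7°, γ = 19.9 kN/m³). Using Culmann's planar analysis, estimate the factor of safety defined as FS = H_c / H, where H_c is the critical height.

FS = 2.13

H_c = (4c/γ) · sinβ cosφ / [1 − cos(β − φ)]
    = (4·54.8/19.9) · sin66.7°·cos10.7° / [1 − cos56.0°]
    = 11.015 · 0.9025 / 0.4408 = 22.55 m
FS = H_c / H = 22.55 / 10.6 = 2.127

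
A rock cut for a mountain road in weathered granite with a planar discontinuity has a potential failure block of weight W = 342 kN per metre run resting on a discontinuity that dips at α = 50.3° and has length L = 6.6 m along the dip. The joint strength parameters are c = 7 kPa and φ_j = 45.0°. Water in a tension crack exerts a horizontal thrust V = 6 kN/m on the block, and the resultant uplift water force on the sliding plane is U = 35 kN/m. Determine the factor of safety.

Resolving the block weight along and normal to the plane and applying the Mohr–Coulomb strength on the joint:
N' = W cosα − U − V sinα = 342·cos50.3° − 35 − 6·sin50.3° = 178.8 kN/m
Driving force T = W sinα + V cosα = 342·sin50.3° + 6·cos50.3° = 267.0 kN/m
Resisting force R = c·L + N'·tanφ_j = 7·6.6 + 178.8·tan45.0° = 46.2 + 178.8 = 225.0 kN/m
FS = R / T = 225.0 / 267.0 = 0.843

FS = 0.84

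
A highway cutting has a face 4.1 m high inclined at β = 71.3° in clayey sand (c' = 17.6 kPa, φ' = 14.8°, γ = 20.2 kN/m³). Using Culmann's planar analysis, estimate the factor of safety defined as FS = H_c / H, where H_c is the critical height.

H_c = (4c'/γ) · sinβ cosφ' / [1 − cos(β − φ')]
    = (4·17.6/20.2) · sin71.3°·cos14.8° / [1 − cos56.5°]
    = 3.485 · 0.9158 / 0.4481 = 7.12 m
FS = H_c / H = 7.12 / 4.1 = 1.737

FS = 1.74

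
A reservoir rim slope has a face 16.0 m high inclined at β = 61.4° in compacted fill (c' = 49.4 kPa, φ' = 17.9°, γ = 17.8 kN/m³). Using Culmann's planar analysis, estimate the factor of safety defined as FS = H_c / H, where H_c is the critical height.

H_c = (4c'/γ) · sinβ cosφ' / [1 − cos(β − φ')]
    = (4·49.4/17.8) · sin61.4°·cos17.9° / [1 − cos43.5°]
    = 11.101 · 0.8355 / 0.2746 = 33.77 m
FS = H_c / H = 33.77 / 16.0 = 2.111

FS = 2.11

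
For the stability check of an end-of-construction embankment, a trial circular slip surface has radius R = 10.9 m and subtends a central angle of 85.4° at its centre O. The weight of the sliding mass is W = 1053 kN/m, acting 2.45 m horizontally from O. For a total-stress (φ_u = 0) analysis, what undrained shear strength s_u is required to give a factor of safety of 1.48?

s_u = 21.6 kPa

FS = s_u·L_a·R / (W·d), so s_u = FS·W·d / (L_a·R).
Arc length L_a = R·θ = 10.9·(85.4°·π/180) = 10.9·1.4905 = 16.25 m
s_u = 1.48·1053·2.45 / (16.25·10.9) = 3818.2 / 177.09 = 21.56 kPa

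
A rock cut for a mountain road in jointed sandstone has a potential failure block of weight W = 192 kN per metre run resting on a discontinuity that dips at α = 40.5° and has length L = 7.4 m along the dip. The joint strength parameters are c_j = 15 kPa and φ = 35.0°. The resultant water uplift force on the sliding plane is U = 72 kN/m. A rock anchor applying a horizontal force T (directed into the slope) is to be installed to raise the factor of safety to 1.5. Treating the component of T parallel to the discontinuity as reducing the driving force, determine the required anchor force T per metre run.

Resolving forces along and normal to the sliding plane, with the horizontal anchor force T adding T·sinα to the effective normal force and T·cosα acting up the plane against the driving force:
FS = [c_jL + (W cosα − U + T sinα) tanφ] / [W sinα − T cosα]
Without the anchor: N' = 74.0 kN/m, driving T_d = 124.7 kN/m, resisting R = 15·7.4 + 74.0·tan35.0° = 162.8 kN/m, FS = 1.31.
Setting FS = 1.5 and solving for T:
1.5·(124.7 − T cos40.5°) = 162.8 + T sin40.5°·tan35.0°
T·(sin40.5°·tan35.0° + 1.5·cos40.5°) = 1.5·124.7 − 162.8
T·(0.6494·0.7002 + 1.5·0.7604) = 187.0 − 162.8 = 24.2
T·1.5954 = 24.2
T = 15.2 kN/m

T = 15 kN/m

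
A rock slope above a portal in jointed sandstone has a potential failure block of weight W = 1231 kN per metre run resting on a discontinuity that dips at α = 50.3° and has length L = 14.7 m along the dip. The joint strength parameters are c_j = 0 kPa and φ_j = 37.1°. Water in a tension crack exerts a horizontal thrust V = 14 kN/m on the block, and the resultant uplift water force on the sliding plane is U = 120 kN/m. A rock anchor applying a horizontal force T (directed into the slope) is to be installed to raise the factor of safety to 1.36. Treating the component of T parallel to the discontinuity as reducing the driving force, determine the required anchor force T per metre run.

Resolving forces along and normal to the sliding plane, with the horizontal anchor force T adding T·sinα to the effective normal force and T·cosα acting up the plane against the driving force:
FS = [c_jL + (W cosα − U − V sinα + T sinα) tanφ_j] / [W sinα + V cosα − T cosα]
Without the anchor: N' = 655.6 kN/m, driving T_d = 956.1 kN/m, resisting R = 0·14.7 + 655.6·tan37.1° = 495.8 kN/m, FS = 0.52.
Setting FS = 1.36 and solving for T:
1.36·(956.1 − T cos50.3°) = 495.8 + T sin50.3°·tan37.1°
T·(sin50.3°·tan37.1° + 1.36·cos50.3°) = 1.36·956.1 − 495.8
T·(0.7694·0.7563 + 1.36·0.6388) = 1300.3 − 495.8 = 804.5
T·1.4506 = 804.5
T = 554.6 kN/m

T = 555 kN/m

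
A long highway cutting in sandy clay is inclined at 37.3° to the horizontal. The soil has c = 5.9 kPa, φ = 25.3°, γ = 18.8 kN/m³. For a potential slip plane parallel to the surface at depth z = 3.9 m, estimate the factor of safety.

FS = 0.79

For an infinite slope with a slip plane parallel to the surface (no pore pressure): FS = [c + γz cos²β tanφ] / [γz sinβ cosβ].
γz = 18.8·3.9 = 73.32 kN/m²
Numerator = 5.9 + 73.32·cos²37.3°·tan25.3° = 5.9 + 73.32·0.6328·0.4727 = 27.831 kPa
Denominator = 73.32·sin37.3°·cos37.3° = 73.32·0.6060·0.7955 = 35.344 kPa
FS = 27.831 / 35.344 = 0.787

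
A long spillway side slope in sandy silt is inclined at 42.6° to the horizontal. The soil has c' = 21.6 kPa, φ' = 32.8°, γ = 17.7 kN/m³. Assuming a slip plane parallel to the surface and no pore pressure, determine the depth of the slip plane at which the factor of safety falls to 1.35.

Setting FS = 1.35 in FS = [c' + γz cos²β tanφ'] / [γz sinβ cosβ] and solving for z:
z = c' / [γ cosβ (FS·sinβ − cosβ·tanφ')]
  = 21.6 / [17.7·cos42.6°·(1.35·sin42.6° − cos42.6°·tan32.8°)]
  = 21.6 / [17.7·0.7361·(1.35·0.6769 − 0.7361·0.6445)]
  = 21.6 / 5.7249 = 3.773 m

z = 3.77 m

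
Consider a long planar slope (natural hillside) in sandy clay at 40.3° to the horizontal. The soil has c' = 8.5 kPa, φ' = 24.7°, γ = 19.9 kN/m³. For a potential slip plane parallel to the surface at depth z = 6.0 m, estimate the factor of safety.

FS = 0.69

For an infinite slope with a slip plane parallel to the surface (no pore pressure): FS = [c' + γz cos²β tanφ'] / [γz sinβ cosβ].
γz = 19.9·6.0 = 119.40 kN/m²
Numerator = 8.5 + 119.40·cos²40.3°·tan24.7° = 8.5 + 119.40·0.5817·0.4599 = 40.444 kPa
Denominator = 119.40·sin40.3°·cos40.3° = 119.40·0.6468·0.7627 = 58.898 kPa
FS = 40.444 / 58.898 = 0.687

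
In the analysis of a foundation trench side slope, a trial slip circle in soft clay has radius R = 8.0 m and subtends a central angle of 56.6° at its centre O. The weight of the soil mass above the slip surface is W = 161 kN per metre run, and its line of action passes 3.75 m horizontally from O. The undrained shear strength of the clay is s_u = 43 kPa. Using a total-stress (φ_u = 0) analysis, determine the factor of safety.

FS = 4.50

Taking moments about the centre O, the resisting moment is provided by the undrained shear strength acting along the arc:
Arc length L_a = R·θ = 8.0·(56.6°·π/180) = 8.0·0.9879 = 7.90 m
M_R = s_u·L_a·R = 43·7.90·8.0 = 2718.6 kN·m/m
M_D = W·d = 161·3.75 = 603.8 kN·m/m
FS = M_R / M_D = 2718.6 / 603.8 = 4.503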